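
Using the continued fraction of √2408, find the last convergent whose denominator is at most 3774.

67375/1373

√2408 = [49; 14, 98, …] (period length 2).
Convergents:
  p_0/q_0 = 49/1
  p_1/q_1 = 687/14
  p_2/q_2 = 67375/1373
  p_3/q_3 = 943937/19236
q_2 = 1373 ≤ 3774 < 19236 = q_3, so the answer is 67375/1373.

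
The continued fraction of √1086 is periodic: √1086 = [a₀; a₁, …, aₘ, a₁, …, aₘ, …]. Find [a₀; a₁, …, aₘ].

a₀ = ⌊√1086⌋ = 32.
With m₀=0, d₀=1 and mₖ₊₁ = dₖaₖ − mₖ, dₖ₊₁ = (n − mₖ₊₁²)/dₖ, aₖ₊₁ = ⌊(a₀+mₖ₊₁)/dₖ₊₁⌋:
  k=1: m=32, d=62, a=1
  k=2: m=30, d=3, a=20
  k=3: m=30, d=62, a=1
  k=4: m=32, d=1, a=64
d=1 and a=2a₀=64 at k=4, so the next step gives (m, d) = (32, 62) again — its k=1 value — and the period has length 4.

[32; 1, 20, 1, 64]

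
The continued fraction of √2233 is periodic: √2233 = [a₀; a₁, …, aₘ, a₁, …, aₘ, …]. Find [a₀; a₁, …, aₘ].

[47; 3, 1, 12, 1, 3, 94]

a₀ = ⌊√2233⌋ = 47.
With m₀=0, d₀=1 and mₖ₊₁ = dₖaₖ − mₖ, dₖ₊₁ = (n − mₖ₊₁²)/dₖ, aₖ₊₁ = ⌊(a₀+mₖ₊₁)/dₖ₊₁⌋:
  k=1: m=47, d=24, a=3
  k=2: m=25, d=67, a=1
  k=3: m=42, d=7, a=12
  k=4: m=42, d=67, a=1
  k=5: m=25, d=24, a=3
  k=6: m=47, d=1, a=94
d=1 and a=2a₀=94 at k=6, so the next step gives (m, d) = (47, 24) again — its k=1 value — and the period has length 6.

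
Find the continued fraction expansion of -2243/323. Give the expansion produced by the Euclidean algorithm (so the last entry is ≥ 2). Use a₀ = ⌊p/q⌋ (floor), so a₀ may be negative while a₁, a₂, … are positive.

[-7; 17, 1, 17]

-2243 = -7·323 + 18
323 = 17·18 + 17
18 = 1·17 + 1
17 = 17·1 + 0  (stop)
So -2243/323 = [-7; 17, 1, 17].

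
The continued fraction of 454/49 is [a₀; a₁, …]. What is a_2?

1

454 = 9·49 + 13   →  a_0 = 9
49 = 3·13 + 10   →  a_1 = 3
13 = 1·10 + 3   →  a_2 = 1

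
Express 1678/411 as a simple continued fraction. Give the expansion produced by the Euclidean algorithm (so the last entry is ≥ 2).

1678 = 4*411 + 34
411 = 12*34 + 3
34 = 11*3 + 1
3 = 3*1 + 0  (stop)
So 1678/411 = [4; 12, 11, 3].

[4; 12, 11, 3]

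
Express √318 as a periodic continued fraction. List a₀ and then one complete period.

[17; 1, 4, 1, 34]

a₀ = ⌊√318⌋ = 17.
With m₀=0, d₀=1 and mₖ₊₁ = dₖaₖ − mₖ, dₖ₊₁ = (n − mₖ₊₁²)/dₖ, aₖ₊₁ = ⌊(a₀+mₖ₊₁)/dₖ₊₁⌋:
  k=1: m=17, d=29, a=1
  k=2: m=12, d=6, a=4
  k=3: m=12, d=29, a=1
  k=4: m=17, d=1, a=34
d=1 and a=2a₀=34 at k=4, so the next step gives (m, d) = (17, 29) again — its k=1 value — and the period has length 4.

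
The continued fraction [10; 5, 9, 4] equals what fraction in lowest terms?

1927/189

Using pₖ = aₖpₖ₋₁ + pₖ₋₂ and qₖ = aₖqₖ₋₁ + qₖ₋₂:
  k=0: a=10, p=10, q=1
  k=1: a=5, p=51, q=5
  k=2: a=9, p=469, q=46
  k=3: a=4, p=1927, q=189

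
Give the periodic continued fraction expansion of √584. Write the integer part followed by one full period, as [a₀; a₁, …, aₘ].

[24; 6, 48]

a₀ = ⌊√584⌋ = 24.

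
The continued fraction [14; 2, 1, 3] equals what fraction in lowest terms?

158/11

Using pₖ = aₖpₖ₋₁ + pₖ₋₂ and qₖ = aₖqₖ₋₁ + qₖ₋₂:
  k=0: a=14, p=14, q=1
  k=1: a=2, p=29, q=2
  k=2: a=1, p=43, q=3
  k=3: a=3, p=158, q=11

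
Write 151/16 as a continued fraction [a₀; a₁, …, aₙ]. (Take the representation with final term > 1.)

[9; 2, 3, 2]

151 = 9×16 + 7
16 = 2×7 + 2
7 = 3×2 + 1
2 = 2×1 + 0  (stop)
So 151/16 = [9; 2, 3, 2].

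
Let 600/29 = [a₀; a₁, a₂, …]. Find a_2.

600 = 20·29 + 20   →  a_0 = 20
29 = 1·20 + 9   →  a_1 = 1
20 = 2·9 + 2   →  a_2 = 2

2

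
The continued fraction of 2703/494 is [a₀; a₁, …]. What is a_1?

2703 = 5·494 + 233   →  a_0 = 5
494 = 2·233 + 28   →  a_1 = 2

2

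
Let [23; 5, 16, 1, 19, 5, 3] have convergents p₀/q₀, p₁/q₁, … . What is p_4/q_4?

39784/1715

Using pₖ = aₖpₖ₋₁ + pₖ₋₂, qₖ = aₖqₖ₋₁ + qₖ₋₂ (with p₋₁=1, p₋₂=0, q₋₁=0, q₋₂=1):
  k=0: a=23, p=23, q=1
  k=1: a=5, p=116, q=5
  k=2: a=16, p=1879, q=81
  k=3: a=1, p=1995, q=86
  k=4: a=19, p=39784, q=1715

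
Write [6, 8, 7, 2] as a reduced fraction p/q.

747/122

Using pₖ = aₖpₖ₋₁ + pₖ₋₂ and qₖ = aₖqₖ₋₁ + qₖ₋₂:
  k=0: a=6, p=6, q=1
  k=1: a=8, p=49, q=8
  k=2: a=7, p=349, q=57
  k=3: a=2, p=747, q=122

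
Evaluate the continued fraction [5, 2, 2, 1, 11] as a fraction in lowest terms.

445/82

Using pₖ = aₖpₖ₋₁ + pₖ₋₂ and qₖ = aₖqₖ₋₁ + qₖ₋₂:
  k=0: a=5, p=5, q=1
  k=1: a=2, p=11, q=2
  k=2: a=2, p=27, q=5
  k=3: a=1, p=38, q=7
  k=4: a=11, p=445, q=82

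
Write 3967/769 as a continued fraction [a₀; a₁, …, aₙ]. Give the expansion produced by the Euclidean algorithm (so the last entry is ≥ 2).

3967 = 5·769 + 122
769 = 6·122 + 37
122 = 3·37 + 11
37 = 3·11 + 4
11 = 2·4 + 3
4 = 1·3 + 1
3 = 3·1 + 0  (stop)
So 3967/769 = [5; 6, 3, 3, 2, 1, 3].

[5; 6, 3, 3, 2, 1, 3]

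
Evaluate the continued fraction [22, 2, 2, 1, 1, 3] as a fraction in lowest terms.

964/43

Fold from the inside: start with 3/1.
  1 + 1/3 = 4/3
  1 + 3/4 = 7/4
  2 + 4/7 = 18/7
  2 + 7/18 = 43/18
  22 + 18/43 = 964/43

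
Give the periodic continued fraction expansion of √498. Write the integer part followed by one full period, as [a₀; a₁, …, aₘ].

[22; 3, 6, 22, 6, 3, 44]

a₀ = ⌊√498⌋ = 22.
With m₀=0, d₀=1 and mₖ₊₁ = dₖaₖ − mₖ, dₖ₊₁ = (n − mₖ₊₁²)/dₖ, aₖ₊₁ = ⌊(a₀+mₖ₊₁)/dₖ₊₁⌋:
  k=1: m=22, d=14, a=3
  k=2: m=20, d=7, a=6
  k=3: m=22, d=2, a=22
  k=4: m=22, d=7, a=6
  k=5: m=20, d=14, a=3
  k=6: m=22, d=1, a=44
d=1 and a=2a₀=44 at k=6, so the next step gives (m, d) = (22, 14) again — its k=1 value — and the period has length 6.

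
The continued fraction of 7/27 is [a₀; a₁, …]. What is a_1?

3

7 = 0·27 + 7   →  a_0 = 0
27 = 3·7 + 6   →  a_1 = 3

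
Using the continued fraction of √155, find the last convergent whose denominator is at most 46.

249/20

√155 = [12; 2, 4, 2, 24, …] (period length 4).
Convergents:
  p_0/q_0 = 12/1
  p_1/q_1 = 25/2
  p_2/q_2 = 112/9
  p_3/q_3 = 249/20
  p_4/q_4 = 6088/489
q_3 = 20 ≤ 46 < 489 = q_4, so the answer is 249/20.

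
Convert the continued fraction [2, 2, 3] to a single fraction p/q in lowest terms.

Using pₖ = aₖpₖ₋₁ + pₖ₋₂ and qₖ = aₖqₖ₋₁ + qₖ₋₂:
  k=0: a=2, p=2, q=1
  k=1: a=2, p=5, q=2
  k=2: a=3, p=17, q=7

17/7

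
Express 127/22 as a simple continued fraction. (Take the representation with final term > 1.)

[5; 1, 3, 2, 2]

127 = 5×22 + 17
22 = 1×17 + 5
17 = 3×5 + 2
5 = 2×2 + 1
2 = 2×1 + 0  (stop)
So 127/22 = [5; 1, 3, 2, 2].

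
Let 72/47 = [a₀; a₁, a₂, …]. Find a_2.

72 = 1·47 + 25   →  a_0 = 1
47 = 1·25 + 22   →  a_1 = 1
25 = 1·22 + 3   →  a_2 = 1

1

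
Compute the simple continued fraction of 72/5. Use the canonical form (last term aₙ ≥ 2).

[14; 2, 2]

72 = 14*5 + 2
5 = 2*2 + 1
2 = 2*1 + 0  (stop)
So 72/5 = [14; 2, 2].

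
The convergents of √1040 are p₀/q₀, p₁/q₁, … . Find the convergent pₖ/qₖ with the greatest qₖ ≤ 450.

√1040 = [32; 4, 64, …] (period length 2).
Convergents:
  p_0/q_0 = 32/1
  p_1/q_1 = 129/4
  p_2/q_2 = 8288/257
  p_3/q_3 = 33281/1032
q_2 = 257 ≤ 450 < 1032 = q_3, so the answer is 8288/257.

8288/257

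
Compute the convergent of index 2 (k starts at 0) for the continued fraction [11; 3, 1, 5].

45/4

Using pₖ = aₖpₖ₋₁ + pₖ₋₂, qₖ = aₖqₖ₋₁ + qₖ₋₂ (with p₋₁=1, p₋₂=0, q₋₁=0, q₋₂=1):
  k=0: a=11, p=11, q=1
  k=1: a=3, p=34, q=3
  k=2: a=1, p=45, q=4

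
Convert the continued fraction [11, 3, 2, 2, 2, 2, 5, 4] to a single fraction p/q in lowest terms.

Using pₖ = aₖpₖ₋₁ + pₖ₋₂ and qₖ = aₖqₖ₋₁ + qₖ₋₂:
  k=0: a=11, p=11, q=1
  k=1: a=3, p=34, q=3
  k=2: a=2, p=79, q=7
  k=3: a=2, p=192, q=17
  k=4: a=2, p=463, q=41
  k=5: a=2, p=1118, q=99
  k=6: a=5, p=6053, q=536
  k=7: a=4, p=25330, q=2243

25330/2243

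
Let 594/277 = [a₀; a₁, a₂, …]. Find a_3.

12

594 = 2·277 + 40   →  a_0 = 2
277 = 6·40 + 37   →  a_1 = 6
40 = 1·37 + 3   →  a_2 = 1
37 = 12·3 + 1   →  a_3 = 12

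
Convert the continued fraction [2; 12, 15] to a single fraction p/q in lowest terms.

Using pₖ = aₖpₖ₋₁ + pₖ₋₂ and qₖ = aₖqₖ₋₁ + qₖ₋₂:
  k=0: a=2, p=2, q=1
  k=1: a=12, p=25, q=12
  k=2: a=15, p=377, q=181

377/181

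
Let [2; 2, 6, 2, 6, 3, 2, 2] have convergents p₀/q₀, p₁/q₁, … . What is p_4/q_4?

Using pₖ = aₖpₖ₋₁ + pₖ₋₂, qₖ = aₖqₖ₋₁ + qₖ₋₂ (with p₋₁=1, p₋₂=0, q₋₁=0, q₋₂=1):
  k=0: a=2, p=2, q=1
  k=1: a=2, p=5, q=2
  k=2: a=6, p=32, q=13
  k=3: a=2, p=69, q=28
  k=4: a=6, p=446, q=181

446/181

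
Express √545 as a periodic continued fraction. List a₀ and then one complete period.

a₀ = ⌊√545⌋ = 23.
With m₀=0, d₀=1 and mₖ₊₁ = dₖaₖ − mₖ, dₖ₊₁ = (n − mₖ₊₁²)/dₖ, aₖ₊₁ = ⌊(a₀+mₖ₊₁)/dₖ₊₁⌋:
  k=1: m=23, d=16, a=2
  k=2: m=9, d=29, a=1
  k=3: m=20, d=5, a=8
  k=4: m=20, d=29, a=1
  k=5: m=9, d=16, a=2
  k=6: m=23, d=1, a=46
d=1 and a=2a₀=46 at k=6, so the next step gives (m, d) = (23, 16) again — its k=1 value — and the period has length 6.

[23; 2, 1, 8, 1, 2, 46]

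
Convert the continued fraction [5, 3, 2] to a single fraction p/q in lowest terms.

37/7

Using pₖ = aₖpₖ₋₁ + pₖ₋₂ and qₖ = aₖqₖ₋₁ + qₖ₋₂:
  k=0: a=5, p=5, q=1
  k=1: a=3, p=16, q=3
  k=2: a=2, p=37, q=7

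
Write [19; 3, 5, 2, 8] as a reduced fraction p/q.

5717/296

Fold from the inside: start with 8/1.
  2 + 1/8 = 17/8
  5 + 8/17 = 93/17
  3 + 17/93 = 296/93
  19 + 93/296 = 5717/296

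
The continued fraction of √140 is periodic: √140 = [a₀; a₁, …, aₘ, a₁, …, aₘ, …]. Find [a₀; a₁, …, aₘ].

a₀ = ⌊√140⌋ = 11.
With m₀=0, d₀=1 and mₖ₊₁ = dₖaₖ − mₖ, dₖ₊₁ = (n − mₖ₊₁²)/dₖ, aₖ₊₁ = ⌊(a₀+mₖ₊₁)/dₖ₊₁⌋:
  k=1: m=11, d=19, a=1
  k=2: m=8, d=4, a=4
  k=3: m=8, d=19, a=1
  k=4: m=11, d=1, a=22
d=1 and a=2a₀=22 at k=4, so the next step gives (m, d) = (11, 19) again — its k=1 value — and the period has length 4.

[11; 1, 4, 1, 22]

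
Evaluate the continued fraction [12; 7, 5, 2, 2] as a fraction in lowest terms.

2355/194

Fold from the inside: start with 2/1.
  2 + 1/2 = 5/2
  5 + 2/5 = 27/5
  7 + 5/27 = 194/27
  12 + 27/194 = 2355/194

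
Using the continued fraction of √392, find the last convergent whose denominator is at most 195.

3841/194

√392 = [19; 1, 3, 1, 38, …] (period length 4).
Convergents:
  p_0/q_0 = 19/1
  p_1/q_1 = 20/1
  p_2/q_2 = 79/4
  p_3/q_3 = 99/5
  p_4/q_4 = 3841/194
  p_5/q_5 = 3940/199
q_4 = 194 ≤ 195 < 199 = q_5, so the answer is 3841/194.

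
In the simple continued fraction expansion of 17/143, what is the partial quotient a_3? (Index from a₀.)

2

17 = 0·143 + 17   →  a_0 = 0
143 = 8·17 + 7   →  a_1 = 8
17 = 2·7 + 3   →  a_2 = 2
7 = 2·3 + 1   →  a_3 = 2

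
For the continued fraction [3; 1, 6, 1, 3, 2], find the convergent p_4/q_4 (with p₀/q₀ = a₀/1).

Using pₖ = aₖpₖ₋₁ + pₖ₋₂, qₖ = aₖqₖ₋₁ + qₖ₋₂ (with p₋₁=1, p₋₂=0, q₋₁=0, q₋₂=1):
  k=0: a=3, p=3, q=1
  k=1: a=1, p=4, q=1
  k=2: a=6, p=27, q=7
  k=3: a=1, p=31, q=8
  k=4: a=3, p=120, q=31

120/31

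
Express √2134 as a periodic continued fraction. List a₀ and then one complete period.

a₀ = ⌊√2134⌋ = 46.

[46; 5, 8, 5, 92]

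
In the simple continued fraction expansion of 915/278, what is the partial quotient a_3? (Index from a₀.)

915 = 3·278 + 81   →  a_0 = 3
278 = 3·81 + 35   →  a_1 = 3
81 = 2·35 + 11   →  a_2 = 2
35 = 3·11 + 2   →  a_3 = 3

3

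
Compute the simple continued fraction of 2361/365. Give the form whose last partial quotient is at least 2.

[6; 2, 7, 2, 3, 3]

2361 = 6×365 + 171
365 = 2×171 + 23
171 = 7×23 + 10
23 = 2×10 + 3
10 = 3×3 + 1
3 = 3×1 + 0  (stop)
So 2361/365 = [6; 2, 7, 2, 3, 3].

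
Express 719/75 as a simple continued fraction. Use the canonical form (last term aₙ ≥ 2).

719 = 9·75 + 44
75 = 1·44 + 31
44 = 1·31 + 13
31 = 2·13 + 5
13 = 2·5 + 3
5 = 1·3 + 2
3 = 1·2 + 1
2 = 2·1 + 0  (stop)
So 719/75 = [9; 1, 1, 2, 2, 1, 1, 2].

[9; 1, 1, 2, 2, 1, 1, 2]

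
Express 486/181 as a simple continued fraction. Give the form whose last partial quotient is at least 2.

486 = 2·181 + 124
181 = 1·124 + 57
124 = 2·57 + 10
57 = 5·10 + 7
10 = 1·7 + 3
7 = 2·3 + 1
3 = 3·1 + 0  (stop)
So 486/181 = [2; 1, 2, 5, 1, 2, 3].

[2; 1, 2, 5, 1, 2, 3]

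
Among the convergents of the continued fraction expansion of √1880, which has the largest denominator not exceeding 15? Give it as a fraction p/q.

√1880 = [43; 2, 1, 3, 1, 2, 86, …] (period length 6).
Convergents:
  p_0/q_0 = 43/1
  p_1/q_1 = 87/2
  p_2/q_2 = 130/3
  p_3/q_3 = 477/11
  p_4/q_4 = 607/14
  p_5/q_5 = 1691/39
q_4 = 14 ≤ 15 < 39 = q_5, so the answer is 607/14.

607/14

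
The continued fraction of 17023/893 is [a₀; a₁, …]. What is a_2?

17023 = 19·893 + 56   →  a_0 = 19
893 = 15·56 + 53   →  a_1 = 15
56 = 1·53 + 3   →  a_2 = 1

1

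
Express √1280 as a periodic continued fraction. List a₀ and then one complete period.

a₀ = ⌊√1280⌋ = 35.
With m₀=0, d₀=1 and mₖ₊₁ = dₖaₖ − mₖ, dₖ₊₁ = (n − mₖ₊₁²)/dₖ, aₖ₊₁ = ⌊(a₀+mₖ₊₁)/dₖ₊₁⌋:
  k=1: m=35, d=55, a=1
  k=2: m=20, d=16, a=3
  k=3: m=28, d=31, a=2
  k=4: m=34, d=4, a=17
  k=5: m=34, d=31, a=2
  k=6: m=28, d=16, a=3
  k=7: m=20, d=55, a=1
  k=8: m=35, d=1, a=70
d=1 and a=2a₀=70 at k=8, so the next step gives (m, d) = (35, 55) again — its k=1 value — and the period has length 8.

[35; 1, 3, 2, 17, 2, 3, 1, 70]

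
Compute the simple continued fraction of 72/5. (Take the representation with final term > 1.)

72 = 14×5 + 2
5 = 2×2 + 1
2 = 2×1 + 0  (stop)
So 72/5 = [14; 2, 2].

[14; 2, 2]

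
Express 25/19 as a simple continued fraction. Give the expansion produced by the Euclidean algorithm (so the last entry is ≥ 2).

[1; 3, 6]

25 = 1*19 + 6
19 = 3*6 + 1
6 = 6*1 + 0  (stop)
So 25/19 = [1; 3, 6].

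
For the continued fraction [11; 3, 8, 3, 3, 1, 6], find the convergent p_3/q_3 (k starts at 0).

883/78

Using pₖ = aₖpₖ₋₁ + pₖ₋₂, qₖ = aₖqₖ₋₁ + qₖ₋₂ (with p₋₁=1, p₋₂=0, q₋₁=0, q₋₂=1):
  k=0: a=11, p=11, q=1
  k=1: a=3, p=34, q=3
  k=2: a=8, p=283, q=25
  k=3: a=3, p=883, q=78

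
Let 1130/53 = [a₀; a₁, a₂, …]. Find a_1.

3

1130 = 21·53 + 17   →  a_0 = 21
53 = 3·17 + 2   →  a_1 = 3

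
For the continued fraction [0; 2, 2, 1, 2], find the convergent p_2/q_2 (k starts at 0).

Using pₖ = aₖpₖ₋₁ + pₖ₋₂, qₖ = aₖqₖ₋₁ + qₖ₋₂ (with p₋₁=1, p₋₂=0, q₋₁=0, q₋₂=1):
  k=0: a=0, p=0, q=1
  k=1: a=2, p=1, q=2
  k=2: a=2, p=2, q=5

2/5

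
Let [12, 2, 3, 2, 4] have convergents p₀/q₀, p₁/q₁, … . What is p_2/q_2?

87/7

Using pₖ = aₖpₖ₋₁ + pₖ₋₂, qₖ = aₖqₖ₋₁ + qₖ₋₂ (with p₋₁=1, p₋₂=0, q₋₁=0, q₋₂=1):
  k=0: a=12, p=12, q=1
  k=1: a=2, p=25, q=2
  k=2: a=3, p=87, q=7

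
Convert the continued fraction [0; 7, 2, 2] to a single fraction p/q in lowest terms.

5/37

Fold from the inside: start with 2/1.
  2 + 1/2 = 5/2
  7 + 2/5 = 37/5
  0 + 5/37 = 5/37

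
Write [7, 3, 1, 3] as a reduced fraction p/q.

109/15

Fold from the inside: start with 3/1.
  1 + 1/3 = 4/3
  3 + 3/4 = 15/4
  7 + 4/15 = 109/15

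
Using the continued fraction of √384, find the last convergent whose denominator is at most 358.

√384 = [19; 1, 1, 2, 9, 2, 1, 1, 38, …] (period length 8).
Convergents:
  p_0/q_0 = 19/1
  p_1/q_1 = 20/1
  p_2/q_2 = 39/2
  p_3/q_3 = 98/5
  p_4/q_4 = 921/47
  p_5/q_5 = 1940/99
  p_6/q_6 = 2861/146
  p_7/q_7 = 4801/245
  p_8/q_8 = 185299/9456
q_7 = 245 ≤ 358 < 9456 = q_8, so the answer is 4801/245.

4801/245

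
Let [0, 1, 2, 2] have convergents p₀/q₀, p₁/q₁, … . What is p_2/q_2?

2/3

Using pₖ = aₖpₖ₋₁ + pₖ₋₂, qₖ = aₖqₖ₋₁ + qₖ₋₂ (with p₋₁=1, p₋₂=0, q₋₁=0, q₋₂=1):
  k=0: a=0, p=0, q=1
  k=1: a=1, p=1, q=1
  k=2: a=2, p=2, q=3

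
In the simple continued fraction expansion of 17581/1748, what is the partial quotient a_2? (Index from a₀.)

3

17581 = 10·1748 + 101   →  a_0 = 10
1748 = 17·101 + 31   →  a_1 = 17
101 = 3·31 + 8   →  a_2 = 3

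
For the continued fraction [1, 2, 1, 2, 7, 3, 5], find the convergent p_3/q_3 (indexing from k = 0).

11/8

Using pₖ = aₖpₖ₋₁ + pₖ₋₂, qₖ = aₖqₖ₋₁ + qₖ₋₂ (with p₋₁=1, p₋₂=0, q₋₁=0, q₋₂=1):
  k=0: a=1, p=1, q=1
  k=1: a=2, p=3, q=2
  k=2: a=1, p=4, q=3
  k=3: a=2, p=11, q=8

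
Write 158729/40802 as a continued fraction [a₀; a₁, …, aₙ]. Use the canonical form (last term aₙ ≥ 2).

[3; 1, 8, 9, 8, 5, 2, 5]

158729 = 3×40802 + 36323
40802 = 1×36323 + 4479
36323 = 8×4479 + 491
4479 = 9×491 + 60
491 = 8×60 + 11
60 = 5×11 + 5
11 = 2×5 + 1
5 = 5×1 + 0  (stop)
So 158729/40802 = [3; 1, 8, 9, 8, 5, 2, 5].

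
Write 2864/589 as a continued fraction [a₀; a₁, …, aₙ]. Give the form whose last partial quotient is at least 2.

2864 = 4×589 + 508
589 = 1×508 + 81
508 = 6×81 + 22
81 = 3×22 + 15
22 = 1×15 + 7
15 = 2×7 + 1
7 = 7×1 + 0  (stop)
So 2864/589 = [4; 1, 6, 3, 1, 2, 7].

[4; 1, 6, 3, 1, 2, 7]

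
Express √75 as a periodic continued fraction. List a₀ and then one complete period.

[8; 1, 1, 1, 16]

a₀ = ⌊√75⌋ = 8.
With m₀=0, d₀=1 and mₖ₊₁ = dₖaₖ − mₖ, dₖ₊₁ = (n − mₖ₊₁²)/dₖ, aₖ₊₁ = ⌊(a₀+mₖ₊₁)/dₖ₊₁⌋:
  k=1: m=8, d=11, a=1
  k=2: m=3, d=6, a=1
  k=3: m=3, d=11, a=1
  k=4: m=8, d=1, a=16
d=1 and a=2a₀=16 at k=4, so the next step gives (m, d) = (8, 11) again — its k=1 value — and the period has length 4.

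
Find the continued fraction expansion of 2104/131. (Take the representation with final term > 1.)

[16; 16, 2, 1, 2]

2104 = 16*131 + 8
131 = 16*8 + 3
8 = 2*3 + 2
3 = 1*2 + 1
2 = 2*1 + 0  (stop)
So 2104/131 = [16; 16, 2, 1, 2].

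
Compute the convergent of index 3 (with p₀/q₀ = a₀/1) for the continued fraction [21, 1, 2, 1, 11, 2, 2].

87/4

Using pₖ = aₖpₖ₋₁ + pₖ₋₂, qₖ = aₖqₖ₋₁ + qₖ₋₂ (with p₋₁=1, p₋₂=0, q₋₁=0, q₋₂=1):
  k=0: a=21, p=21, q=1
  k=1: a=1, p=22, q=1
  k=2: a=2, p=65, q=3
  k=3: a=1, p=87, q=4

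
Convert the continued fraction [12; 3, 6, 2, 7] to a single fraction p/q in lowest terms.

3769/306

Fold from the inside: start with 7/1.
  2 + 1/7 = 15/7
  6 + 7/15 = 97/15
  3 + 15/97 = 306/97
  12 + 97/306 = 3769/306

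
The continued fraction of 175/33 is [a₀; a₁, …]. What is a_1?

175 = 5·33 + 10   →  a_0 = 5
33 = 3·10 + 3   →  a_1 = 3

3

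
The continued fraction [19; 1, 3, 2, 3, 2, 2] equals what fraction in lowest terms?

Using pₖ = aₖpₖ₋₁ + pₖ₋₂ and qₖ = aₖqₖ₋₁ + qₖ₋₂:
  k=0: a=19, p=19, q=1
  k=1: a=1, p=20, q=1
  k=2: a=3, p=79, q=4
  k=3: a=2, p=178, q=9
  k=4: a=3, p=613, q=31
  k=5: a=2, p=1404, q=71
  k=6: a=2, p=3421, q=173

3421/173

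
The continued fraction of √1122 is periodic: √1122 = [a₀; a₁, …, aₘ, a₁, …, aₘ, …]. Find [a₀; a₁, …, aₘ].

a₀ = ⌊√1122⌋ = 33.
With m₀=0, d₀=1 and mₖ₊₁ = dₖaₖ − mₖ, dₖ₊₁ = (n − mₖ₊₁²)/dₖ, aₖ₊₁ = ⌊(a₀+mₖ₊₁)/dₖ₊₁⌋:
  k=1: m=33, d=33, a=2
  k=2: m=33, d=1, a=66
d=1 and a=2a₀=66 at k=2, so the next step gives (m, d) = (33, 33) again — its k=1 value — and the period has length 2.

[33; 2, 66]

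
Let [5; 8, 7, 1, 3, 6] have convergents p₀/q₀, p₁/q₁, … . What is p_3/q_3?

333/65

Using pₖ = aₖpₖ₋₁ + pₖ₋₂, qₖ = aₖqₖ₋₁ + qₖ₋₂ (with p₋₁=1, p₋₂=0, q₋₁=0, q₋₂=1):
  k=0: a=5, p=5, q=1
  k=1: a=8, p=41, q=8
  k=2: a=7, p=292, q=57
  k=3: a=1, p=333, q=65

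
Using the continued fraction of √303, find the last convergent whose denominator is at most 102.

√303 = [17; 2, 2, 5, 2, 2, 34, …] (period length 6).
Convergents:
  p_0/q_0 = 17/1
  p_1/q_1 = 35/2
  p_2/q_2 = 87/5
  p_3/q_3 = 470/27
  p_4/q_4 = 1027/59
  p_5/q_5 = 2524/145
q_4 = 59 ≤ 102 < 145 = q_5, so the answer is 1027/59.

1027/59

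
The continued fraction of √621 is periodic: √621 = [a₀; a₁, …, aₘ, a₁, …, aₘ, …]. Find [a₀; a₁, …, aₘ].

a₀ = ⌊√621⌋ = 24.
With m₀=0, d₀=1 and mₖ₊₁ = dₖaₖ − mₖ, dₖ₊₁ = (n − mₖ₊₁²)/dₖ, aₖ₊₁ = ⌊(a₀+mₖ₊₁)/dₖ₊₁⌋:
  k=1: m=24, d=45, a=1
  k=2: m=21, d=4, a=11
  k=3: m=23, d=23, a=2
  k=4: m=23, d=4, a=11
  k=5: m=21, d=45, a=1
  k=6: m=24, d=1, a=48
d=1 and a=2a₀=48 at k=6, so the next step gives (m, d) = (24, 45) again — its k=1 value — and the period has length 6.

[24; 1, 11, 2, 11, 1, 48]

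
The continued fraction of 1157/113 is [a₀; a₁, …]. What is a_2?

1157 = 10·113 + 27   →  a_0 = 10
113 = 4·27 + 5   →  a_1 = 4
27 = 5·5 + 2   →  a_2 = 5

5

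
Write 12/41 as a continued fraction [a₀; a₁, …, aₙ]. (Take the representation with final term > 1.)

12 = 0*41 + 12
41 = 3*12 + 5
12 = 2*5 + 2
5 = 2*2 + 1
2 = 2*1 + 0  (stop)
So 12/41 = [0; 3, 2, 2, 2].

[0; 3, 2, 2, 2]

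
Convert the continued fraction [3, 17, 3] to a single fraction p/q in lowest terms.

159/52

Using pₖ = aₖpₖ₋₁ + pₖ₋₂ and qₖ = aₖqₖ₋₁ + qₖ₋₂:
  k=0: a=3, p=3, q=1
  k=1: a=17, p=52, q=17
  k=2: a=3, p=159, q=52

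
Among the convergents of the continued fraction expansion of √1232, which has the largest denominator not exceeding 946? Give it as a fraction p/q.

24605/701

√1232 = [35; 10, 70, …] (period length 2).
Convergents:
  p_0/q_0 = 35/1
  p_1/q_1 = 351/10
  p_2/q_2 = 24605/701
  p_3/q_3 = 246401/7020
q_2 = 701 ≤ 946 < 7020 = q_3, so the answer is 24605/701.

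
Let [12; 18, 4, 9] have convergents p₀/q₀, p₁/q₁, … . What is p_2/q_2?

Using pₖ = aₖpₖ₋₁ + pₖ₋₂, qₖ = aₖqₖ₋₁ + qₖ₋₂ (with p₋₁=1, p₋₂=0, q₋₁=0, q₋₂=1):
  k=0: a=12, p=12, q=1
  k=1: a=18, p=217, q=18
  k=2: a=4, p=880, q=73

880/73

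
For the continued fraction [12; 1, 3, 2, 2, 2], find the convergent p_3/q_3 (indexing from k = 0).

115/9

Using pₖ = aₖpₖ₋₁ + pₖ₋₂, qₖ = aₖqₖ₋₁ + qₖ₋₂ (with p₋₁=1, p₋₂=0, q₋₁=0, q₋₂=1):
  k=0: a=12, p=12, q=1
  k=1: a=1, p=13, q=1
  k=2: a=3, p=51, q=4
  k=3: a=2, p=115, q=9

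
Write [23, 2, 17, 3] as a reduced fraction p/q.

Using pₖ = aₖpₖ₋₁ + pₖ₋₂ and qₖ = aₖqₖ₋₁ + qₖ₋₂:
  k=0: a=23, p=23, q=1
  k=1: a=2, p=47, q=2
  k=2: a=17, p=822, q=35
  k=3: a=3, p=2513, q=107

2513/107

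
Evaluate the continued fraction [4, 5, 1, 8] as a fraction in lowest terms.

Fold from the inside: start with 8/1.
  1 + 1/8 = 9/8
  5 + 8/9 = 53/9
  4 + 9/53 = 221/53

221/53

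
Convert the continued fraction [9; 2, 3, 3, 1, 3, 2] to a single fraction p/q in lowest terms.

2415/256

Fold from the inside: start with 2/1.
  3 + 1/2 = 7/2
  1 + 2/7 = 9/7
  3 + 7/9 = 34/9
  3 + 9/34 = 111/34
  2 + 34/111 = 256/111
  9 + 111/256 = 2415/256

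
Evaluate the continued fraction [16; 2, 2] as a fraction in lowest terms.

82/5

Fold from the inside: start with 2/1.
  2 + 1/2 = 5/2
  16 + 2/5 = 82/5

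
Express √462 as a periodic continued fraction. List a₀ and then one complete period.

[21; 2, 42]

a₀ = ⌊√462⌋ = 21.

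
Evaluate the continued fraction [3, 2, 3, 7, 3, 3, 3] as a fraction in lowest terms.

6015/1753

Fold from the inside: start with 3/1.
  3 + 1/3 = 10/3
  3 + 3/10 = 33/10
  7 + 10/33 = 241/33
  3 + 33/241 = 756/241
  2 + 241/756 = 1753/756
  3 + 756/1753 = 6015/1753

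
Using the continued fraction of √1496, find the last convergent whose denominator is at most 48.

1083/28

√1496 = [38; 1, 2, 9, 2, 1, 76, …] (period length 6).
Convergents:
  p_0/q_0 = 38/1
  p_1/q_1 = 39/1
  p_2/q_2 = 116/3
  p_3/q_3 = 1083/28
  p_4/q_4 = 2282/59
q_3 = 28 ≤ 48 < 59 = q_4, so the answer is 1083/28.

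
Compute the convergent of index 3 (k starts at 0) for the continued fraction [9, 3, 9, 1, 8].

289/31

Using pₖ = aₖpₖ₋₁ + pₖ₋₂, qₖ = aₖqₖ₋₁ + qₖ₋₂ (with p₋₁=1, p₋₂=0, q₋₁=0, q₋₂=1):
  k=0: a=9, p=9, q=1
  k=1: a=3, p=28, q=3
  k=2: a=9, p=261, q=28
  k=3: a=1, p=289, q=31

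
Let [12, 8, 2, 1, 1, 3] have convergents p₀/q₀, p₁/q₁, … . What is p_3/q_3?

Using pₖ = aₖpₖ₋₁ + pₖ₋₂, qₖ = aₖqₖ₋₁ + qₖ₋₂ (with p₋₁=1, p₋₂=0, q₋₁=0, q₋₂=1):
  k=0: a=12, p=12, q=1
  k=1: a=8, p=97, q=8
  k=2: a=2, p=206, q=17
  k=3: a=1, p=303, q=25

303/25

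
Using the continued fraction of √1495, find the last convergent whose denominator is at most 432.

√1495 = [38; 1, 1, 1, 76, …] (period length 4).
Convergents:
  p_0/q_0 = 38/1
  p_1/q_1 = 39/1
  p_2/q_2 = 77/2
  p_3/q_3 = 116/3
  p_4/q_4 = 8893/230
  p_5/q_5 = 9009/233
  p_6/q_6 = 17902/463
q_5 = 233 ≤ 432 < 463 = q_6, so the answer is 9009/233.

9009/233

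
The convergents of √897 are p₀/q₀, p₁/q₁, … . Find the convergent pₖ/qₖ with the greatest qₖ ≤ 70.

599/20

√897 = [29; 1, 18, 1, 58, …] (period length 4).
Convergents:
  p_0/q_0 = 29/1
  p_1/q_1 = 30/1
  p_2/q_2 = 569/19
  p_3/q_3 = 599/20
  p_4/q_4 = 35311/1179
q_3 = 20 ≤ 70 < 1179 = q_4, so the answer is 599/20.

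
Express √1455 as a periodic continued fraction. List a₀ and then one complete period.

[38; 6, 1, 11, 1, 6, 76]

a₀ = ⌊√1455⌋ = 38.
With m₀=0, d₀=1 and mₖ₊₁ = dₖaₖ − mₖ, dₖ₊₁ = (n − mₖ₊₁²)/dₖ, aₖ₊₁ = ⌊(a₀+mₖ₊₁)/dₖ₊₁⌋:
  k=1: m=38, d=11, a=6
  k=2: m=28, d=61, a=1
  k=3: m=33, d=6, a=11
  k=4: m=33, d=61, a=1
  k=5: m=28, d=11, a=6
  k=6: m=38, d=1, a=76
d=1 and a=2a₀=76 at k=6, so the next step gives (m, d) = (38, 11) again — its k=1 value — and the period has length 6.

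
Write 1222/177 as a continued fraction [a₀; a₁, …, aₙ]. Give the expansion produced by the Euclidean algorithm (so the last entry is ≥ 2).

[6; 1, 9, 2, 2, 3]

1222 = 6*177 + 160
177 = 1*160 + 17
160 = 9*17 + 7
17 = 2*7 + 3
7 = 2*3 + 1
3 = 3*1 + 0  (stop)
So 1222/177 = [6; 1, 9, 2, 2, 3].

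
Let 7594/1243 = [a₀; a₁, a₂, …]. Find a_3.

6

7594 = 6·1243 + 136   →  a_0 = 6
1243 = 9·136 + 19   →  a_1 = 9
136 = 7·19 + 3   →  a_2 = 7
19 = 6·3 + 1   →  a_3 = 6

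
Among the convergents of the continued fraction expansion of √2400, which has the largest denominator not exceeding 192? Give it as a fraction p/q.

√2400 = [48; 1, 96, …] (period length 2).
Convergents:
  p_0/q_0 = 48/1
  p_1/q_1 = 49/1
  p_2/q_2 = 4752/97
  p_3/q_3 = 4801/98
  p_4/q_4 = 465648/9505
q_3 = 98 ≤ 192 < 9505 = q_4, so the answer is 4801/98.

4801/98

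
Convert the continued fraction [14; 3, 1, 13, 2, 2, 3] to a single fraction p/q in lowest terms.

Using pₖ = aₖpₖ₋₁ + pₖ₋₂ and qₖ = aₖqₖ₋₁ + qₖ₋₂:
  k=0: a=14, p=14, q=1
  k=1: a=3, p=43, q=3
  k=2: a=1, p=57, q=4
  k=3: a=13, p=784, q=55
  k=4: a=2, p=1625, q=114
  k=5: a=2, p=4034, q=283
  k=6: a=3, p=13727, q=963

13727/963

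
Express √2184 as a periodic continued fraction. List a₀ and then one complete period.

a₀ = ⌊√2184⌋ = 46.
With m₀=0, d₀=1 and mₖ₊₁ = dₖaₖ − mₖ, dₖ₊₁ = (n − mₖ₊₁²)/dₖ, aₖ₊₁ = ⌊(a₀+mₖ₊₁)/dₖ₊₁⌋:
  k=1: m=46, d=68, a=1
  k=2: m=22, d=25, a=2
  k=3: m=28, d=56, a=1
  k=4: m=28, d=25, a=2
  k=5: m=22, d=68, a=1
  k=6: m=46, d=1, a=92
d=1 and a=2a₀=92 at k=6, so the next step gives (m, d) = (46, 68) again — its k=1 value — and the period has length 6.

[46; 1, 2, 1, 2, 1, 92]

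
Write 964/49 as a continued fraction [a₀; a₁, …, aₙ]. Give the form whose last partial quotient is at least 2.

[19; 1, 2, 16]

964 = 19·49 + 33
49 = 1·33 + 16
33 = 2·16 + 1
16 = 16·1 + 0  (stop)
So 964/49 = [19; 1, 2, 16].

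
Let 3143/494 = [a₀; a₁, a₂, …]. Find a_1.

3143 = 6·494 + 179   →  a_0 = 6
494 = 2·179 + 136   →  a_1 = 2

2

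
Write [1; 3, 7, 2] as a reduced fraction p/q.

62/47

Fold from the inside: start with 2/1.
  7 + 1/2 = 15/2
  3 + 2/15 = 47/15
  1 + 15/47 = 62/47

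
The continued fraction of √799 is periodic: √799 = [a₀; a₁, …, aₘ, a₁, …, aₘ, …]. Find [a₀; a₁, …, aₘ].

a₀ = ⌊√799⌋ = 28.
With m₀=0, d₀=1 and mₖ₊₁ = dₖaₖ − mₖ, dₖ₊₁ = (n − mₖ₊₁²)/dₖ, aₖ₊₁ = ⌊(a₀+mₖ₊₁)/dₖ₊₁⌋:
  k=1: m=28, d=15, a=3
  k=2: m=17, d=34, a=1
  k=3: m=17, d=15, a=3
  k=4: m=28, d=1, a=56
d=1 and a=2a₀=56 at k=4, so the next step gives (m, d) = (28, 15) again — its k=1 value — and the period has length 4.

[28; 3, 1, 3, 56]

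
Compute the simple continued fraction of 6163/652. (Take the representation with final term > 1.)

6163 = 9×652 + 295
652 = 2×295 + 62
295 = 4×62 + 47
62 = 1×47 + 15
47 = 3×15 + 2
15 = 7×2 + 1
2 = 2×1 + 0  (stop)
So 6163/652 = [9; 2, 4, 1, 3, 7, 2].

[9; 2, 4, 1, 3, 7, 2]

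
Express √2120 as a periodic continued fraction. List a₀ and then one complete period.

a₀ = ⌊√2120⌋ = 46.
With m₀=0, d₀=1 and mₖ₊₁ = dₖaₖ − mₖ, dₖ₊₁ = (n − mₖ₊₁²)/dₖ, aₖ₊₁ = ⌊(a₀+mₖ₊₁)/dₖ₊₁⌋:
  k=1: m=46, d=4, a=23
  k=2: m=46, d=1, a=92
d=1 and a=2a₀=92 at k=2, so the next step gives (m, d) = (46, 4) again — its k=1 value — and the period has length 2.

[46; 23, 92]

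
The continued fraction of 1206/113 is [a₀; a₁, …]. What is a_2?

1206 = 10·113 + 76   →  a_0 = 10
113 = 1·76 + 37   →  a_1 = 1
76 = 2·37 + 2   →  a_2 = 2

2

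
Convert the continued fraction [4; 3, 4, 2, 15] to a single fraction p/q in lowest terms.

1931/448

Fold from the inside: start with 15/1.
  2 + 1/15 = 31/15
  4 + 15/31 = 139/31
  3 + 31/139 = 448/139
  4 + 139/448 = 1931/448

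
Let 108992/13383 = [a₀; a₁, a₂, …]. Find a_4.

16

108992 = 8·13383 + 1928   →  a_0 = 8
13383 = 6·1928 + 1815   →  a_1 = 6
1928 = 1·1815 + 113   →  a_2 = 1
1815 = 16·113 + 7   →  a_3 = 16
113 = 16·7 + 1   →  a_4 = 16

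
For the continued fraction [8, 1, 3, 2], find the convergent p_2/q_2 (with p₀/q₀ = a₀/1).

35/4

Using pₖ = aₖpₖ₋₁ + pₖ₋₂, qₖ = aₖqₖ₋₁ + qₖ₋₂ (with p₋₁=1, p₋₂=0, q₋₁=0, q₋₂=1):
  k=0: a=8, p=8, q=1
  k=1: a=1, p=9, q=1
  k=2: a=3, p=35, q=4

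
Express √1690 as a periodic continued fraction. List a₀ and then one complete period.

a₀ = ⌊√1690⌋ = 41.
With m₀=0, d₀=1 and mₖ₊₁ = dₖaₖ − mₖ, dₖ₊₁ = (n − mₖ₊₁²)/dₖ, aₖ₊₁ = ⌊(a₀+mₖ₊₁)/dₖ₊₁⌋:
  k=1: m=41, d=9, a=9
  k=2: m=40, d=10, a=8
  k=3: m=40, d=9, a=9
  k=4: m=41, d=1, a=82
d=1 and a=2a₀=82 at k=4, so the next step gives (m, d) = (41, 9) again — its k=1 value — and the period has length 4.

[41; 9, 8, 9, 82]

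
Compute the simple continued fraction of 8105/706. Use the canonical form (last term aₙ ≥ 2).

[11; 2, 12, 9, 3]

8105 = 11×706 + 339
706 = 2×339 + 28
339 = 12×28 + 3
28 = 9×3 + 1
3 = 3×1 + 0  (stop)
So 8105/706 = [11; 2, 12, 9, 3].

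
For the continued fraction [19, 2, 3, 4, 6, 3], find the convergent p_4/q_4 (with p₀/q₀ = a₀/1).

Using pₖ = aₖpₖ₋₁ + pₖ₋₂, qₖ = aₖqₖ₋₁ + qₖ₋₂ (with p₋₁=1, p₋₂=0, q₋₁=0, q₋₂=1):
  k=0: a=19, p=19, q=1
  k=1: a=2, p=39, q=2
  k=2: a=3, p=136, q=7
  k=3: a=4, p=583, q=30
  k=4: a=6, p=3634, q=187

3634/187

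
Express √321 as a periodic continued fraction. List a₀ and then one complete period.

a₀ = ⌊√321⌋ = 17.
With m₀=0, d₀=1 and mₖ₊₁ = dₖaₖ − mₖ, dₖ₊₁ = (n − mₖ₊₁²)/dₖ, aₖ₊₁ = ⌊(a₀+mₖ₊₁)/dₖ₊₁⌋:
  k=1: m=17, d=32, a=1
  k=2: m=15, d=3, a=10
  k=3: m=15, d=32, a=1
  k=4: m=17, d=1, a=34
d=1 and a=2a₀=34 at k=4, so the next step gives (m, d) = (17, 32) again — its k=1 value — and the period has length 4.

[17; 1, 10, 1, 34]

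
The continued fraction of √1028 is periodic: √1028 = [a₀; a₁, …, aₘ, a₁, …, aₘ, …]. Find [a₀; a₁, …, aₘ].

a₀ = ⌊√1028⌋ = 32.
With m₀=0, d₀=1 and mₖ₊₁ = dₖaₖ − mₖ, dₖ₊₁ = (n − mₖ₊₁²)/dₖ, aₖ₊₁ = ⌊(a₀+mₖ₊₁)/dₖ₊₁⌋:
  k=1: m=32, d=4, a=16
  k=2: m=32, d=1, a=64
d=1 and a=2a₀=64 at k=2, so the next step gives (m, d) = (32, 4) again — its k=1 value — and the period has length 2.

[32; 16, 64]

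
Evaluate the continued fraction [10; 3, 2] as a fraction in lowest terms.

72/7

Fold from the inside: start with 2/1.
  3 + 1/2 = 7/2
  10 + 2/7 = 72/7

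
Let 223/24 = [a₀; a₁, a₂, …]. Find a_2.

223 = 9·24 + 7   →  a_0 = 9
24 = 3·7 + 3   →  a_1 = 3
7 = 2·3 + 1   →  a_2 = 2

2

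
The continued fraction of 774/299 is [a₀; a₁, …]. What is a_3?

774 = 2·299 + 176   →  a_0 = 2
299 = 1·176 + 123   →  a_1 = 1
176 = 1·123 + 53   →  a_2 = 1
123 = 2·53 + 17   →  a_3 = 2

2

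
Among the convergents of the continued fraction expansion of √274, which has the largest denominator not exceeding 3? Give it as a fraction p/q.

33/2

√274 = [16; 1, 1, 4, 4, 1, 1, 32, …] (period length 7).
Convergents:
  p_0/q_0 = 16/1
  p_1/q_1 = 17/1
  p_2/q_2 = 33/2
  p_3/q_3 = 149/9
q_2 = 2 ≤ 3 < 9 = q_3, so the answer is 33/2.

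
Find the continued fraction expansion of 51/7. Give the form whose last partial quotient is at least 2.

51 = 7×7 + 2
7 = 3×2 + 1
2 = 2×1 + 0  (stop)
So 51/7 = [7; 3, 2].

[7; 3, 2]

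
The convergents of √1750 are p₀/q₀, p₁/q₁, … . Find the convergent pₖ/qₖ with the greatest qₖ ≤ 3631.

√1750 = [41; 1, 4, 1, 82, …] (period length 4).
Convergents:
  p_0/q_0 = 41/1
  p_1/q_1 = 42/1
  p_2/q_2 = 209/5
  p_3/q_3 = 251/6
  p_4/q_4 = 20791/497
  p_5/q_5 = 21042/503
  p_6/q_6 = 104959/2509
  p_7/q_7 = 126001/3012
  p_8/q_8 = 10437041/249493
q_7 = 3012 ≤ 3631 < 249493 = q_8, so the answer is 126001/3012.

126001/3012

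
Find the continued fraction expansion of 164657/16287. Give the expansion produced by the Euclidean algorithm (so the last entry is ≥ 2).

[10; 9, 8, 1, 3, 6, 8]

164657 = 10·16287 + 1787
16287 = 9·1787 + 204
1787 = 8·204 + 155
204 = 1·155 + 49
155 = 3·49 + 8
49 = 6·8 + 1
8 = 8·1 + 0  (stop)
So 164657/16287 = [10; 9, 8, 1, 3, 6, 8].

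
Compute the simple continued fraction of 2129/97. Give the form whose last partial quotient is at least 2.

[21; 1, 18, 2, 2]

2129 = 21×97 + 92
97 = 1×92 + 5
92 = 18×5 + 2
5 = 2×2 + 1
2 = 2×1 + 0  (stop)
So 2129/97 = [21; 1, 18, 2, 2].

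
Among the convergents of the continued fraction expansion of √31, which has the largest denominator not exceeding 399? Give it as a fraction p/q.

√31 = [5; 1, 1, 3, 5, 3, 1, 1, 10, …] (period length 8).
Convergents:
  p_0/q_0 = 5/1
  p_1/q_1 = 6/1
  p_2/q_2 = 11/2
  p_3/q_3 = 39/7
  p_4/q_4 = 206/37
  p_5/q_5 = 657/118
  p_6/q_6 = 863/155
  p_7/q_7 = 1520/273
  p_8/q_8 = 16063/2885
q_7 = 273 ≤ 399 < 2885 = q_8, so the answer is 1520/273.

1520/273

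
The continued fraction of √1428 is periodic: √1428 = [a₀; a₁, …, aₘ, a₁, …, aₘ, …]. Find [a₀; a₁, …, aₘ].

[37; 1, 3, 1, 2, 1, 3, 1, 74]

a₀ = ⌊√1428⌋ = 37.
With m₀=0, d₀=1 and mₖ₊₁ = dₖaₖ − mₖ, dₖ₊₁ = (n − mₖ₊₁²)/dₖ, aₖ₊₁ = ⌊(a₀+mₖ₊₁)/dₖ₊₁⌋:
  k=1: m=37, d=59, a=1
  k=2: m=22, d=16, a=3
  k=3: m=26, d=47, a=1
  k=4: m=21, d=21, a=2
  k=5: m=21, d=47, a=1
  k=6: m=26, d=16, a=3
  k=7: m=22, d=59, a=1
  k=8: m=37, d=1, a=74
d=1 and a=2a₀=74 at k=8, so the next step gives (m, d) = (37, 59) again — its k=1 value — and the period has length 8.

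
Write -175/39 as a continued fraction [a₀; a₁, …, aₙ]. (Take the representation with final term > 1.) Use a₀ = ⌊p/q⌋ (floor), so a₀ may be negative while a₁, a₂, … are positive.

[-5; 1, 1, 19]

-175 = -5*39 + 20
39 = 1*20 + 19
20 = 1*19 + 1
19 = 19*1 + 0  (stop)
So -175/39 = [-5; 1, 1, 19].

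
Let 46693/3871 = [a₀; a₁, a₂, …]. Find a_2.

46693 = 12·3871 + 241   →  a_0 = 12
3871 = 16·241 + 15   →  a_1 = 16
241 = 16·15 + 1   →  a_2 = 16

16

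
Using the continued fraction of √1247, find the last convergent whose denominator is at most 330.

√1247 = [35; 3, 5, 9, 1, 9, 5, 3, 70, …] (period length 8).
Convergents:
  p_0/q_0 = 35/1
  p_1/q_1 = 106/3
  p_2/q_2 = 565/16
  p_3/q_3 = 5191/147
  p_4/q_4 = 5756/163
  p_5/q_5 = 56995/1614
q_4 = 163 ≤ 330 < 1614 = q_5, so the answer is 5756/163.

5756/163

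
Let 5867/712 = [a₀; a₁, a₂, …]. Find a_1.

4

5867 = 8·712 + 171   →  a_0 = 8
712 = 4·171 + 28   →  a_1 = 4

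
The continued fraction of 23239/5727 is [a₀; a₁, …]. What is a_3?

3

23239 = 4·5727 + 331   →  a_0 = 4
5727 = 17·331 + 100   →  a_1 = 17
331 = 3·100 + 31   →  a_2 = 3
100 = 3·31 + 7   →  a_3 = 3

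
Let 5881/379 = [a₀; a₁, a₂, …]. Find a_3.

5881 = 15·379 + 196   →  a_0 = 15
379 = 1·196 + 183   →  a_1 = 1
196 = 1·183 + 13   →  a_2 = 1
183 = 14·13 + 1   →  a_3 = 14

14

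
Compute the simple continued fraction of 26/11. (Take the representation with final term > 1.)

[2; 2, 1, 3]

26 = 2·11 + 4
11 = 2·4 + 3
4 = 1·3 + 1
3 = 3·1 + 0  (stop)
So 26/11 = [2; 2, 1, 3].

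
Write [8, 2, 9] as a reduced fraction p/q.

Using pₖ = aₖpₖ₋₁ + pₖ₋₂ and qₖ = aₖqₖ₋₁ + qₖ₋₂:
  k=0: a=8, p=8, q=1
  k=1: a=2, p=17, q=2
  k=2: a=9, p=161, q=19

161/19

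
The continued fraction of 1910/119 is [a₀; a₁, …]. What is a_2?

1

1910 = 16·119 + 6   →  a_0 = 16
119 = 19·6 + 5   →  a_1 = 19
6 = 1·5 + 1   →  a_2 = 1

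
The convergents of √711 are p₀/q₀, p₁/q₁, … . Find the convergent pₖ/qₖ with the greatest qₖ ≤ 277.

4293/161

√711 = [26; 1, 1, 1, 52, …] (period length 4).
Convergents:
  p_0/q_0 = 26/1
  p_1/q_1 = 27/1
  p_2/q_2 = 53/2
  p_3/q_3 = 80/3
  p_4/q_4 = 4213/158
  p_5/q_5 = 4293/161
  p_6/q_6 = 8506/319
q_5 = 161 ≤ 277 < 319 = q_6, so the answer is 4293/161.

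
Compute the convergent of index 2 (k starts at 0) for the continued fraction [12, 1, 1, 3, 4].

25/2

Using pₖ = aₖpₖ₋₁ + pₖ₋₂, qₖ = aₖqₖ₋₁ + qₖ₋₂ (with p₋₁=1, p₋₂=0, q₋₁=0, q₋₂=1):
  k=0: a=12, p=12, q=1
  k=1: a=1, p=13, q=1
  k=2: a=1, p=25, q=2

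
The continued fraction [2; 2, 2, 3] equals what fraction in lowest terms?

41/17

Fold from the inside: start with 3/1.
  2 + 1/3 = 7/3
  2 + 3/7 = 17/7
  2 + 7/17 = 41/17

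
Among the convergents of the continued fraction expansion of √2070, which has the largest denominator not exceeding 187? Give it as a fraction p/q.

8235/181

√2070 = [45; 2, 90, …] (period length 2).
Convergents:
  p_0/q_0 = 45/1
  p_1/q_1 = 91/2
  p_2/q_2 = 8235/181
  p_3/q_3 = 16561/364
q_2 = 181 ≤ 187 < 364 = q_3, so the answer is 8235/181.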